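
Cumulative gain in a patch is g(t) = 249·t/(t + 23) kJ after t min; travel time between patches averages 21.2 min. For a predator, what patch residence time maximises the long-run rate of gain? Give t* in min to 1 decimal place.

Maximise g(t)/(T+t): set derivative to zero → g'(t)(T+t) = g(t).
g'(t) = 249·23/(t + 23)². Setting 249·23/(t+23)² = 249t/[(t+23)(21.2+t)] gives 23(21.2+t) = t(t+23), so t² = 23×21.2 = 487.6.
t* = √487.6 = 22.08 min.

22.1 min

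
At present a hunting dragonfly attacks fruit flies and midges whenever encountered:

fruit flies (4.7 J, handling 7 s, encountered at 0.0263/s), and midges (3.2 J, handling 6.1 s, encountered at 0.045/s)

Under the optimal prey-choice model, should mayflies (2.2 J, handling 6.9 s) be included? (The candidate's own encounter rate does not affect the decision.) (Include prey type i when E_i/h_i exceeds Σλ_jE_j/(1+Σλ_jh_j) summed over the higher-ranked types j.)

Yes

Current rate: (0.0263×4.7 + 0.045×3.2)/(1 + 0.0263×7 + 0.045×6.1) = 0.1835 J/s.
Profitability of mayflies: 2.2/6.9 = 0.3188 J/s.
Since 0.3188 > R, including mayflies increases the long-run rate.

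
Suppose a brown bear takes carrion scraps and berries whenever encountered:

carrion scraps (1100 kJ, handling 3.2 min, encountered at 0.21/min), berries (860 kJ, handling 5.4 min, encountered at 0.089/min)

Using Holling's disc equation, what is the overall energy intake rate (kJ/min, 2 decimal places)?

R = Σλ_iE_i / (1 + Σλ_ih_i)
Numerator: 0.21×1100 + 0.089×860 = 307.5
Denominator: 1 + 0.21×3.2 + 0.089×5.4 = 2.153
R = 307.5/2.153 = 142.9 kJ/min

142.87 kJ/min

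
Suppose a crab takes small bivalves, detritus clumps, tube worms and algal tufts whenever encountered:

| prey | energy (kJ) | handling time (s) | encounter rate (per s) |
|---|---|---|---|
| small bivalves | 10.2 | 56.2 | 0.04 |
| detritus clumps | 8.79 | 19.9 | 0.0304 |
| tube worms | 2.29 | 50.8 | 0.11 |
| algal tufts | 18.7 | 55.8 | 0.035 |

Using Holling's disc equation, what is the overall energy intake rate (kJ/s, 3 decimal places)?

R = Σλ_iE_i / (1 + Σλ_ih_i)
Numerator: 0.04×10.2 + 0.0304×8.79 + 0.11×2.29 + 0.035×18.7 = 1.582
Denominator: 1 + 0.04×56.2 + 0.0304×19.9 + 0.11×50.8 + 0.035×55.8 = 11.39
R = 1.582/11.39 = 0.1388 kJ/s

0.139 kJ/s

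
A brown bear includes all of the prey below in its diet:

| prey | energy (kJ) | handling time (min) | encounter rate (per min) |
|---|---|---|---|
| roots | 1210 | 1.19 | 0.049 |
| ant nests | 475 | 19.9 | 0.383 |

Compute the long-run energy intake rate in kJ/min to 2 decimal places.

R = (0.049×1210 + 0.383×475) / (1 + 0.049×1.19 + 0.383×19.9) = 241.2/8.68 = 27.79 kJ/min.

27.79 kJ/min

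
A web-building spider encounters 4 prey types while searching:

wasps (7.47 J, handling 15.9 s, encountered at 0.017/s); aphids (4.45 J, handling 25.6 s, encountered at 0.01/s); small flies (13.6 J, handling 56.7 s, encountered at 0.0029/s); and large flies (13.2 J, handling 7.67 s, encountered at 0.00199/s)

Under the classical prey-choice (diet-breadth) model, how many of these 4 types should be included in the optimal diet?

4

Rank by E/h (J/s): large flies 1.72, wasps 0.47, small flies 0.24, aphids 0.174. Include each in turn until the next type's E/h falls below the running intake rate.
Rate on top 1: 0.02587. wasps: 0.47 > 0.02587 → include.
Rate on top 2: 0.1192. small flies: 0.24 > 0.1192 → include.
Rate on top 3: 0.1329. aphids: 0.174 > 0.1329 → include.
Optimal diet: large flies, wasps, small flies, aphids — 4 of 4 types.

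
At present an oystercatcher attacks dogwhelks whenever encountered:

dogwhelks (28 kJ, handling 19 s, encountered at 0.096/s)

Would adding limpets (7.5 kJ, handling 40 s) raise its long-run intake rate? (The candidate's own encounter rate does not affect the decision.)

No

Current rate: (0.096×28)/(1 + 0.096×19) = 0.9518 kJ/s.
limpets: E/h = 7.5/40 = 0.1875 kJ/s.
0.1875 < 0.9518, so adding limpets would lower the average — exclude it.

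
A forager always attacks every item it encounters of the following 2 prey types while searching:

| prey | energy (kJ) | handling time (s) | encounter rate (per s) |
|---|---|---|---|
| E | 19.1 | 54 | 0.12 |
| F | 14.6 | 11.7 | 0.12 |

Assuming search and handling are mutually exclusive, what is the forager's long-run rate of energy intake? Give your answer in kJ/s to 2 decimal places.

0.46 kJ/s

R = Σλ_iE_i / (1 + Σλ_ih_i)
Numerator: 0.12×19.1 + 0.12×14.6 = 4.044
Denominator: 1 + 0.12×54 + 0.12×11.7 = 8.884
R = 4.044/8.884 = 0.4552 kJ/s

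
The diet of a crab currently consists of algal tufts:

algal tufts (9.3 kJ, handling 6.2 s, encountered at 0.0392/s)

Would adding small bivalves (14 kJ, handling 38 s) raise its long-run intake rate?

Yes

On algal tufts alone, R = ΣλE/(1+Σλh) = 0.3646/1.243 = 0.2933 kJ/s.
small bivalves: E/h = 14/38 = 0.3684 kJ/s.
0.3684 > 0.2933, so adding small bivalves raises the average — include it.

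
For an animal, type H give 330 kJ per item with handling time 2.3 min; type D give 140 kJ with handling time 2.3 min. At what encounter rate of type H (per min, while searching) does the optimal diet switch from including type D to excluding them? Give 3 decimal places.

0.320 per min

The zero-one rule: include type D iff E₂/h₂ > λE₁/(1+λh₁). Equality gives the switch point.
λE₁h₂ = E₂ + λE₂h₁ ⇒ λ = E₂/(E₁h₂ − E₂h₁) = 140/(759 − 322) = 0.3204 per min.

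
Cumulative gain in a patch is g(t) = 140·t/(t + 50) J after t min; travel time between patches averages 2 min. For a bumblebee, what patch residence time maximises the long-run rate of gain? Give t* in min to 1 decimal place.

10.0 min

Maximise g(t)/(T+t): set derivative to zero → g'(t)(T+t) = g(t).
g'(t) = 140·50/(t + 50)². Setting 140·50/(t+50)² = 140t/[(t+50)(2+t)] gives 50(2+t) = t(t+50), so t² = 50×2 = 100.
t* = √100 = 10 min.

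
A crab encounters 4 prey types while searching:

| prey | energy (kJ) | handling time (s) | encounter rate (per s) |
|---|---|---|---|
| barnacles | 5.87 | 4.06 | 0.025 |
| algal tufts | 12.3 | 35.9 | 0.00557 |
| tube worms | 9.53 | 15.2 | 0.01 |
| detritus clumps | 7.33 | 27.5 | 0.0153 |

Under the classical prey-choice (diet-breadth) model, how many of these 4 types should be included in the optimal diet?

4

E/h in descending order: barnacles 1.45, tube worms 0.627, algal tufts 0.343, detritus clumps 0.267 kJ/s. The optimal diet is the largest prefix of this list for which every included type satisfies E_i/h_i > R on the types above it.
Rate on top 1: 0.1332. tube worms: 0.627 > 0.1332 → include.
Rate on top 2: 0.1931. algal tufts: 0.343 > 0.1931 → include.
Rate on top 3: 0.2137. detritus clumps: 0.267 > 0.2137 → include.
Optimal diet: barnacles, tube worms, algal tufts, detritus clumps — 4 of 4 types.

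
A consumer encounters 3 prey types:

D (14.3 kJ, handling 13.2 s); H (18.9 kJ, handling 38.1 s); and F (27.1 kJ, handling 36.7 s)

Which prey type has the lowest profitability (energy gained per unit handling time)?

Profitability E/h (kJ/s): D = 14.3/13.2 = 1.08, H = 18.9/38.1 = 0.496, F = 27.1/36.7 = 0.738.
Ranked: D > F > H.

H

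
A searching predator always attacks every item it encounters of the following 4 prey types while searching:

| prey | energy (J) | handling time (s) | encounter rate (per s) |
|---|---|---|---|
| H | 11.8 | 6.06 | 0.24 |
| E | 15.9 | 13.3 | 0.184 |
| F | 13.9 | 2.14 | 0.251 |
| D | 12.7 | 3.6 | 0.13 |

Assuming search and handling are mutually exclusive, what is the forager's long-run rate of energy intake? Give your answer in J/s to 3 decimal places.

1.845 J/s

R = (0.24×11.8 + 0.184×15.9 + 0.251×13.9 + 0.13×12.7) / (1 + 0.24×6.06 + 0.184×13.3 + 0.251×2.14 + 0.13×3.6) = 10.9/5.907 = 1.845 J/s.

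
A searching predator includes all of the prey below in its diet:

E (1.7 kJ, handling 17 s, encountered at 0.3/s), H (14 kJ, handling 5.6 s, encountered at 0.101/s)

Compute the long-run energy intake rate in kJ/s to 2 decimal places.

0.29 kJ/s

Energy encountered per unit search time: 0.3×1.7 + 0.101×14 = 1.924 kJ/s.
Handling time per unit search time: 0.3×17 + 0.101×5.6 = 5.666.
Rate = 1.924/(1 + 5.666) = 0.2886 kJ/s.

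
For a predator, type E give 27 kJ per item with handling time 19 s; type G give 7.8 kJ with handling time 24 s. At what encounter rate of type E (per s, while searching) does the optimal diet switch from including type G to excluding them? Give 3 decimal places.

0.016 per s

At the threshold, the rate on type E alone equals the profitability of type G: λ·27/(1 + λ·19) = 7.8/24 = 0.325.
Rearranging, λ(27 − 0.325×19) = 0.325, so λ = 0.325/20.82 = 0.01561 per s.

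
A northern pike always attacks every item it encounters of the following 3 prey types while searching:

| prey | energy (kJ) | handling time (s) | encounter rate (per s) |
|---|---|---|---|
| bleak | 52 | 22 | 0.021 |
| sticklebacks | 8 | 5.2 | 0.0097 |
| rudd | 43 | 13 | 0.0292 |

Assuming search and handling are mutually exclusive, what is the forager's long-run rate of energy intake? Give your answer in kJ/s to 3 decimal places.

R = (0.021×52 + 0.0097×8 + 0.0292×43) / (1 + 0.021×22 + 0.0097×5.2 + 0.0292×13) = 2.425/1.892 = 1.282 kJ/s.

1.282 kJ/s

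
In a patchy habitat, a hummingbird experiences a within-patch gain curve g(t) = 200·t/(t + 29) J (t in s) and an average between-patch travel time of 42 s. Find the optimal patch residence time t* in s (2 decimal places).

34.90 s

By the marginal value theorem, leave when the instantaneous gain rate g'(t) equals the habitat-wide average g(t)/(T + t).
g'(t) = 200·29/(t + 29)². Setting 200·29/(t+29)² = 200t/[(t+29)(42+t)] gives 29(42+t) = t(t+29), so t² = 29×42 = 1218.
t* = √1218 = 34.9 s.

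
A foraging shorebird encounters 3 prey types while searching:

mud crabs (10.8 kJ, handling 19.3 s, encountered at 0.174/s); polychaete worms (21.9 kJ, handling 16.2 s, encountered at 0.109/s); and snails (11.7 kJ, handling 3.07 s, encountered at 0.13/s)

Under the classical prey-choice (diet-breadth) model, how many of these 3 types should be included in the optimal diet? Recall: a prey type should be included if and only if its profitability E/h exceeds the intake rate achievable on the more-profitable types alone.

2

E/h in descending order: snails 3.81, polychaete worms 1.35, mud crabs 0.56 kJ/s. The optimal diet is the largest prefix of this list for which every included type satisfies E_i/h_i > R on the types above it.
Rate on top 1: 1.087. polychaete worms: 1.35 > 1.087 → include.
Rate on top 2: 1.235. mud crabs: 0.56 < 1.235 → exclude; stop.
Optimal diet: snails, polychaete worms — 2 of 3 types.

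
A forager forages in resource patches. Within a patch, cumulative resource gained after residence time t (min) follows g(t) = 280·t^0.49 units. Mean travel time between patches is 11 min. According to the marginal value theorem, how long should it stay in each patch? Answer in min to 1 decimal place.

10.6 min

By the marginal value theorem, leave when the instantaneous gain rate g'(t) equals the habitat-wide average g(t)/(T + t).
g'(t) = 0.49·280·t^-0.51. Setting 0.49·280·t^-0.51 = 280·t^0.49/(11+t) gives 0.49(11+t) = t, so 0.51·t = 0.49×11.
t* = 0.49×11/0.51 = 10.57 min.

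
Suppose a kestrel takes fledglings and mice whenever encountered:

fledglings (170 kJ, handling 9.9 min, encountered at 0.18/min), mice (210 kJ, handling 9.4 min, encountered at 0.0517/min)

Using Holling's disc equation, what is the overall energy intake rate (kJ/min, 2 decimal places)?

R = Σλ_iE_i / (1 + Σλ_ih_i)
Numerator: 0.18×170 + 0.0517×210 = 41.46
Denominator: 1 + 0.18×9.9 + 0.0517×9.4 = 3.268
R = 41.46/3.268 = 12.69 kJ/min

12.69 kJ/min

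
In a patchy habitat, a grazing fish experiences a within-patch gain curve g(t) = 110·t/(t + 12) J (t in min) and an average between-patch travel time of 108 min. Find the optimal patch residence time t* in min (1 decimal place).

Optimal t* satisfies g'(t*) = g(t*)/(T + t*).
g'(t) = 110·12/(t + 12)². Setting 110·12/(t+12)² = 110t/[(t+12)(108+t)] gives 12(108+t) = t(t+12), so t² = 12×108 = 1296.
t* = √1296 = 36 min.

36.0 min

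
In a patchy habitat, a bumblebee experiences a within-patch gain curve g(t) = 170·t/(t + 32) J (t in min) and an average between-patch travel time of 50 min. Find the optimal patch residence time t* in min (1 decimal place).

40.0 min

Optimal t* satisfies g'(t*) = g(t*)/(T + t*).
g'(t) = 170·32/(t + 32)². Setting 170·32/(t+32)² = 170t/[(t+32)(50+t)] gives 32(50+t) = t(t+32), so t² = 32×50 = 1600.
t* = √1600 = 40 min.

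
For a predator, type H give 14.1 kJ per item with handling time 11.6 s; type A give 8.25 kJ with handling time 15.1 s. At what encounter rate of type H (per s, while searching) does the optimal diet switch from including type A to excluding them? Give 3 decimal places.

0.070 per s

At the threshold, the rate on type H alone equals the profitability of type A: λ·14.1/(1 + λ·11.6) = 8.25/15.1 = 0.5464.
Rearranging, λ(14.1 − 0.5464×11.6) = 0.5464, so λ = 0.5464/7.762 = 0.07039 per s.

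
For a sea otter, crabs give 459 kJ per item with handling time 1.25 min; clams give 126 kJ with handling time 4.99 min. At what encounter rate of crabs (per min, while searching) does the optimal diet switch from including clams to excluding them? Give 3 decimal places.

0.059 per min

At the threshold, the rate on crabs alone equals the profitability of clams: λ·459/(1 + λ·1.25) = 126/4.99 = 25.25.
Rearranging, λ(459 − 25.25×1.25) = 25.25, so λ = 25.25/427.4 = 0.05907 per min.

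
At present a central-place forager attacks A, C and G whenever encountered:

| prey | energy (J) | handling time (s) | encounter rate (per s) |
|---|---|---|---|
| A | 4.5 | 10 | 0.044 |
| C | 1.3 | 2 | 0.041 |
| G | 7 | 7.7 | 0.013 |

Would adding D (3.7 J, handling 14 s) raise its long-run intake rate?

Yes

On A, C and G alone, R = ΣλE/(1+Σλh) = 0.3423/1.622 = 0.211 J/s.
D: E/h = 3.7/14 = 0.2643 J/s.
0.2643 > 0.211, so adding D raises the average — include it.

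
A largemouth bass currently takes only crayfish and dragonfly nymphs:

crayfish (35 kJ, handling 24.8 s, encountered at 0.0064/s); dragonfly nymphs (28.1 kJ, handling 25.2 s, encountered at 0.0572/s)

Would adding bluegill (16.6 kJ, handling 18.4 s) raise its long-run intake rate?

Yes

Intake rate on the current diet: R = (0.0064×35 + 0.0572×28.1) / (1 + 0.0064×24.8 + 0.0572×25.2) = 1.831/2.6 = 0.7043 kJ/s.
bluegill: E/h = 16.6/18.4 = 0.9022 kJ/s.
Since 0.9022 > R, including bluegill increases the long-run rate.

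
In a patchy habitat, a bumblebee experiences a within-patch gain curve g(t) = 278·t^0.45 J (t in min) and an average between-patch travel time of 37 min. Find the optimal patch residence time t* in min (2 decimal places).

30.27 min

Maximise g(t)/(T+t): set derivative to zero → g'(t)(T+t) = g(t).
g'(t) = 0.45·278·t^-0.55. Setting 0.45·278·t^-0.55 = 278·t^0.45/(37+t) gives 0.45(37+t) = t, so 0.55·t = 0.45×37.
t* = 0.45×37/0.55 = 30.27 min.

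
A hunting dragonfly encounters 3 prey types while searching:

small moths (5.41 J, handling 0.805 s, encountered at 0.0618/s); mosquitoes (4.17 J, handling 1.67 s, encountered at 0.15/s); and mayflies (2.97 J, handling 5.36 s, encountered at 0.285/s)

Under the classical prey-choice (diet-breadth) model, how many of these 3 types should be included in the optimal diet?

Rank by E/h (J/s): small moths 6.72, mosquitoes 2.5, mayflies 0.554. Include each in turn until the next type's E/h falls below the running intake rate.
Rate on top 1: 0.3185. mosquitoes: 2.5 > 0.3185 → include.
Rate on top 2: 0.7382. mayflies: 0.554 < 0.7382 → exclude; stop.
Optimal diet: small moths, mosquitoes — 2 of 3 types.

2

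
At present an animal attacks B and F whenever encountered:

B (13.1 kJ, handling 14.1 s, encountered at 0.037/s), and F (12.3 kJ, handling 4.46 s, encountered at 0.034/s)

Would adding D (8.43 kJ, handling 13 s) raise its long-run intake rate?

Yes

On B and F alone, R = ΣλE/(1+Σλh) = 0.9029/1.673 = 0.5396 kJ/s.
Profitability of D: 8.43/13 = 0.6485 kJ/s.
Since 0.6485 > R, including D increases the long-run rate.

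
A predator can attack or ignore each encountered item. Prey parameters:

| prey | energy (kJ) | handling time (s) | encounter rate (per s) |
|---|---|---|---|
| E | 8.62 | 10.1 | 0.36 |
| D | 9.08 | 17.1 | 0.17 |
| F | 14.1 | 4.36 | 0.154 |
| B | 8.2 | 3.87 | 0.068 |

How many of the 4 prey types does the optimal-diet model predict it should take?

2

Profitabilities (E/h, kJ/s): F 3.23, B 2.12, E 0.853, D 0.531. Add prey in this order while the next type's profitability exceeds the intake rate on those already taken.
Rate on top 1: 1.299. B: 2.12 > 1.299 → include.
Rate on top 2: 1.411. E: 0.853 < 1.411 → exclude; stop.
Optimal diet: F, B — 2 of 4 types.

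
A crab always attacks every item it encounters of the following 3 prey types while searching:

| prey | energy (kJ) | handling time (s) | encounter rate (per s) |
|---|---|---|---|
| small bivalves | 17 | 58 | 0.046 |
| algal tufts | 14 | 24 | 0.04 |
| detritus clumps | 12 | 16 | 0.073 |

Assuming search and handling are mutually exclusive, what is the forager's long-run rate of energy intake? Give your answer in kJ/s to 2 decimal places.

0.38 kJ/s

Energy encountered per unit search time: 0.046×17 + 0.04×14 + 0.073×12 = 2.218 kJ/s.
Handling time per unit search time: 0.046×58 + 0.04×24 + 0.073×16 = 4.796.
Rate = 2.218/(1 + 4.796) = 0.3827 kJ/s.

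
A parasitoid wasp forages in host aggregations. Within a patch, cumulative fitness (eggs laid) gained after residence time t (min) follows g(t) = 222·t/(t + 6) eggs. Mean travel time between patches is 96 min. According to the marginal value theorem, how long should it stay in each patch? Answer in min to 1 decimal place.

24.0 min

Optimal t* satisfies g'(t*) = g(t*)/(T + t*).
g'(t) = 222·6/(t + 6)². Setting 222·6/(t+6)² = 222t/[(t+6)(96+t)] gives 6(96+t) = t(t+6), so t² = 6×96 = 576.
t* = √576 = 24 min.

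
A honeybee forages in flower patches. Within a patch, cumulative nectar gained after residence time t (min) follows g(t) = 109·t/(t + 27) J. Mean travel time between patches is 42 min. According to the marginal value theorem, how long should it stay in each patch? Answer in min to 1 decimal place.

By the marginal value theorem, leave when the instantaneous gain rate g'(t) equals the habitat-wide average g(t)/(T + t).
g'(t) = 109·27/(t + 27)². Setting 109·27/(t+27)² = 109t/[(t+27)(42+t)] gives 27(42+t) = t(t+27), so t² = 27×42 = 1134.
t* = √1134 = 33.67 min.

33.7 min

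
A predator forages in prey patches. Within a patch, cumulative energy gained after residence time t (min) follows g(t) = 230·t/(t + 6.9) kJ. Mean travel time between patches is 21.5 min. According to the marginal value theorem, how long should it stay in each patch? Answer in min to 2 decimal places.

12.18 min

By the marginal value theorem, leave when the instantaneous gain rate g'(t) equals the habitat-wide average g(t)/(T + t).
g'(t) = 230·6.9/(t + 6.9)². Setting 230·6.9/(t+6.9)² = 230t/[(t+6.9)(21.5+t)] gives 6.9(21.5+t) = t(t+6.9), so t² = 6.9×21.5 = 148.3.
t* = √148.3 = 12.18 min.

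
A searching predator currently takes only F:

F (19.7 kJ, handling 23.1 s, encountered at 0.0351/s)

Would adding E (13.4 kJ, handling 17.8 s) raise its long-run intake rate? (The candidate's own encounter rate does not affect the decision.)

Yes

Intake rate on the current diet: R = (0.0351×19.7) / (1 + 0.0351×23.1) = 0.6915/1.811 = 0.3819 kJ/s.
E: E/h = 13.4/17.8 = 0.7528 kJ/s.
0.7528 > 0.3819, so adding E raises the average — include it.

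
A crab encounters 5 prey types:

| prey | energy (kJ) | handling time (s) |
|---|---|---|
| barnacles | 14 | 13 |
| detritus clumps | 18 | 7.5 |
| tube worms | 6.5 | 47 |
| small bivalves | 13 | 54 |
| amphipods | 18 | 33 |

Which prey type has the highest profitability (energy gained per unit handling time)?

detritus clumps

In descending order of E/h:
detritus clumps: 18/7.5 = 2.4 kJ/s
barnacles: 14/13 = 1.08 kJ/s
amphipods: 18/33 = 0.545 kJ/s
small bivalves: 13/54 = 0.241 kJ/s
tube worms: 6.5/47 = 0.138 kJ/s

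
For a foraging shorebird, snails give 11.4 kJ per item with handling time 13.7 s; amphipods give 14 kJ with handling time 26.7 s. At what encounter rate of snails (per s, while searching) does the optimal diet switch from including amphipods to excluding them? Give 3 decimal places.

The zero-one rule: include amphipods iff E₂/h₂ > λE₁/(1+λh₁). Equality gives the switch point.
λE₁h₂ = E₂ + λE₂h₁ ⇒ λ = E₂/(E₁h₂ − E₂h₁) = 14/(304.4 − 191.8) = 0.1244 per s.

0.124 per s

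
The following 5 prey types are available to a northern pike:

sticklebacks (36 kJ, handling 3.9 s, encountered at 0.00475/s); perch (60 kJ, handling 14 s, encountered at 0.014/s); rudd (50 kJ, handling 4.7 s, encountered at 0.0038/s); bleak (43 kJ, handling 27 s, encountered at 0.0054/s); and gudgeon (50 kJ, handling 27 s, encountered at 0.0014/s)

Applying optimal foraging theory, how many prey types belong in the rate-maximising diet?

Rank by E/h (kJ/s): rudd 10.6, sticklebacks 9.23, perch 4.29, gudgeon 1.85, bleak 1.59. Include each in turn until the next type's E/h falls below the running intake rate.
Rate on top 1: 0.1867. sticklebacks: 9.23 > 0.1867 → include.
Rate on top 2: 0.3483. perch: 4.29 > 0.3483 → include.
Rate on top 3: 0.9745. gudgeon: 1.85 > 0.9745 → include.
Rate on top 4: 1.001. bleak: 1.59 > 1.001 → include.
Optimal diet: rudd, sticklebacks, perch, gudgeon, bleak — 5 of 5 types.

5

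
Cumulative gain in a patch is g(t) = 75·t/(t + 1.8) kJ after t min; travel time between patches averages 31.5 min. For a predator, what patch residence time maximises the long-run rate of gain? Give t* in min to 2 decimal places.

7.53 min

Maximise g(t)/(T+t): set derivative to zero → g'(t)(T+t) = g(t).
g'(t) = 75·1.8/(t + 1.8)². Setting 75·1.8/(t+1.8)² = 75t/[(t+1.8)(31.5+t)] gives 1.8(31.5+t) = t(t+1.8), so t² = 1.8×31.5 = 56.7.
t* = √56.7 = 7.53 min.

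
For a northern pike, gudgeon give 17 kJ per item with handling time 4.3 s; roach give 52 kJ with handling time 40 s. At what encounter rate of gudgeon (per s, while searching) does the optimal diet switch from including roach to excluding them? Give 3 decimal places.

Drop roach once their profitability E₂/h₂ falls below the rate achievable on gudgeon alone: E₂/h₂ = λE₁/(1 + λh₁).
Solve for λ: λE₁h₂ = E₂(1 + λh₁) → λ(E₁h₂ − E₂h₁) = E₂ → λ = E₂/(E₁h₂ − E₂h₁).
λ = 52/(17×40 − 52×4.3) = 52/456.4 = 0.1139 per s.

0.114 per s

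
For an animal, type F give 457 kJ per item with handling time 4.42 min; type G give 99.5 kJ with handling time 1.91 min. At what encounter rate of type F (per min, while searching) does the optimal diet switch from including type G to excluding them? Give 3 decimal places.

Drop type G once their profitability E₂/h₂ falls below the rate achievable on type F alone: E₂/h₂ = λE₁/(1 + λh₁).
Solve for λ: λE₁h₂ = E₂(1 + λh₁) → λ(E₁h₂ − E₂h₁) = E₂ → λ = E₂/(E₁h₂ − E₂h₁).
λ = 99.5/(457×1.91 − 99.5×4.42) = 99.5/433.1 = 0.2297 per min.

0.230 per min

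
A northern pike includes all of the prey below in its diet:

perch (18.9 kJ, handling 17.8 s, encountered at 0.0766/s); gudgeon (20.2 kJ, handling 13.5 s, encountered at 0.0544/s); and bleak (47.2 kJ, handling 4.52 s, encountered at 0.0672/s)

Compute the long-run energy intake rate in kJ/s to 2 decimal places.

1.68 kJ/s

R = (0.0766×18.9 + 0.0544×20.2 + 0.0672×47.2) / (1 + 0.0766×17.8 + 0.0544×13.5 + 0.0672×4.52) = 5.718/3.402 = 1.681 kJ/s.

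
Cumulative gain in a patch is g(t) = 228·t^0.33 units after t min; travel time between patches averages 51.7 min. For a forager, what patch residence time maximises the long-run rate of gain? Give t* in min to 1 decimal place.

25.5 min

Maximise g(t)/(T+t): set derivative to zero → g'(t)(T+t) = g(t).
g'(t) = 0.33·228·t^-0.67. Setting 0.33·228·t^-0.67 = 228·t^0.33/(51.7+t) gives 0.33(51.7+t) = t, so 0.67·t = 0.33×51.7.
t* = 0.33×51.7/0.67 = 25.46 min.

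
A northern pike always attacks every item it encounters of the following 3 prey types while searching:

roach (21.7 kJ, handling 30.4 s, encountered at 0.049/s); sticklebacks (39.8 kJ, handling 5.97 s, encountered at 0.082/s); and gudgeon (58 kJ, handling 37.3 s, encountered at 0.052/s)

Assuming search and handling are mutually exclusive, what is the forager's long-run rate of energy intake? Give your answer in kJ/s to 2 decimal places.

R = (0.049×21.7 + 0.082×39.8 + 0.052×58) / (1 + 0.049×30.4 + 0.082×5.97 + 0.052×37.3) = 7.343/4.919 = 1.493 kJ/s.

1.49 kJ/s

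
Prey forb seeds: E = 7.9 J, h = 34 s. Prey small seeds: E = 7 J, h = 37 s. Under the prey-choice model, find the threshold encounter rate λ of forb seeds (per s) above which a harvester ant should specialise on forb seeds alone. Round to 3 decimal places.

The zero-one rule: include small seeds iff E₂/h₂ > λE₁/(1+λh₁). Equality gives the switch point.
λE₁h₂ = E₂ + λE₂h₁ ⇒ λ = E₂/(E₁h₂ − E₂h₁) = 7/(292.3 − 238) = 0.1289 per s.

0.129 per s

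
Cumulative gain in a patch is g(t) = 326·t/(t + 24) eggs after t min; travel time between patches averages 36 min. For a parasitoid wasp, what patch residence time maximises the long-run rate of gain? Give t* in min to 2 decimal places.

Optimal t* satisfies g'(t*) = g(t*)/(T + t*).
g'(t) = 326·24/(t + 24)². Setting 326·24/(t+24)² = 326t/[(t+24)(36+t)] gives 24(36+t) = t(t+24), so t² = 24×36 = 864.
t* = √864 = 29.39 min.

29.39 min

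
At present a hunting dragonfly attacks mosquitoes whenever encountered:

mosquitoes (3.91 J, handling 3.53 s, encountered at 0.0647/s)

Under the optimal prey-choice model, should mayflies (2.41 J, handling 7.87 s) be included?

Yes

Intake rate on the current diet: R = (0.0647×3.91) / (1 + 0.0647×3.53) = 0.253/1.228 = 0.2059 J/s.
Profitability of mayflies: 2.41/7.87 = 0.3062 J/s.
Since 0.3062 > R, including mayflies increases the long-run rate.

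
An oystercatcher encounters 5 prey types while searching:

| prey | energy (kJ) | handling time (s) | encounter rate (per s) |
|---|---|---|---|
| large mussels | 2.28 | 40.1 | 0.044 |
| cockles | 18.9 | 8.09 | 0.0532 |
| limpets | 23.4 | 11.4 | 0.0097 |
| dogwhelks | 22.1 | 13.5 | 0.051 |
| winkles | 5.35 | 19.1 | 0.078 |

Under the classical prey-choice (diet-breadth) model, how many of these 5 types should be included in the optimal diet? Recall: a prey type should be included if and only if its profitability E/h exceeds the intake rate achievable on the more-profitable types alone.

E/h in descending order: cockles 2.34, limpets 2.05, dogwhelks 1.64, winkles 0.28, large mussels 0.0569 kJ/s. The optimal diet is the largest prefix of this list for which every included type satisfies E_i/h_i > R on the types above it.
Rate on top 1: 0.7029. limpets: 2.05 > 0.7029 → include.
Rate on top 2: 0.7998. dogwhelks: 1.64 > 0.7998 → include.
Rate on top 3: 1.058. winkles: 0.28 < 1.058 → exclude; stop.
Optimal diet: cockles, limpets, dogwhelks — 3 of 5 types.

3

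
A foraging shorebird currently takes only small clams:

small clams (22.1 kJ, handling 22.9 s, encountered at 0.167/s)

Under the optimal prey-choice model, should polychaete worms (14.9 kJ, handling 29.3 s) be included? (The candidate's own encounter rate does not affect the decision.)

Intake rate on the current diet: R = (0.167×22.1) / (1 + 0.167×22.9) = 3.691/4.824 = 0.765 kJ/s.
Profitability of polychaete worms: 14.9/29.3 = 0.5085 kJ/s.
Since 0.5085 < R, time spent handling polychaete worms is better spent searching.

No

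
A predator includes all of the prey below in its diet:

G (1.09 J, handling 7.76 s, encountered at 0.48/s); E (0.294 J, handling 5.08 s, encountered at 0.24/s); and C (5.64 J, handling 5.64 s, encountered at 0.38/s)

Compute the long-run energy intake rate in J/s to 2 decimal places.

0.34 J/s

Energy encountered per unit search time: 0.48×1.09 + 0.24×0.294 + 0.38×5.64 = 2.737 J/s.
Handling time per unit search time: 0.48×7.76 + 0.24×5.08 + 0.38×5.64 = 7.087.
Rate = 2.737/(1 + 7.087) = 0.3384 J/s.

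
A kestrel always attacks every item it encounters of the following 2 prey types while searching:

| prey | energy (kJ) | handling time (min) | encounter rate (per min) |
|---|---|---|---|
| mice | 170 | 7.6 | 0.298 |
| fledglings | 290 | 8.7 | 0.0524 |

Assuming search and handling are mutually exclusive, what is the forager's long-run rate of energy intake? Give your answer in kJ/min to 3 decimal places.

R = Σλ_iE_i / (1 + Σλ_ih_i)
Numerator: 0.298×170 + 0.0524×290 = 65.86
Denominator: 1 + 0.298×7.6 + 0.0524×8.7 = 3.721
R = 65.86/3.721 = 17.7 kJ/min

17.700 kJ/min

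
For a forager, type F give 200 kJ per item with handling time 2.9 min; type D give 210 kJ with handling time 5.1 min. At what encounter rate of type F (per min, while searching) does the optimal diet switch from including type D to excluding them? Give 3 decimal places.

0.511 per min

The zero-one rule: include type D iff E₂/h₂ > λE₁/(1+λh₁). Equality gives the switch point.
λE₁h₂ = E₂ + λE₂h₁ ⇒ λ = E₂/(E₁h₂ − E₂h₁) = 210/(1020 − 609) = 0.5109 per min.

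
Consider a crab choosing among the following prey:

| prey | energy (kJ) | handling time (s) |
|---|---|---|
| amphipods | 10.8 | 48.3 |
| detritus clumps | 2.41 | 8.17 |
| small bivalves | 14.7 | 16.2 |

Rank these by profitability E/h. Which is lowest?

Profitability E/h (kJ/s): amphipods = 10.8/48.3 = 0.224, detritus clumps = 2.41/8.17 = 0.295, small bivalves = 14.7/16.2 = 0.907.
Ranked: small bivalves > detritus clumps > amphipods.

amphipods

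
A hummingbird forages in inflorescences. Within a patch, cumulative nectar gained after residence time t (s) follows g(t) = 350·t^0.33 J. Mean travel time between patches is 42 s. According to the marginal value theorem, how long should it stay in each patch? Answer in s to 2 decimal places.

20.69 s

By the marginal value theorem, leave when the instantaneous gain rate g'(t) equals the habitat-wide average g(t)/(T + t).
g'(t) = 0.33·350·t^-0.67. Setting 0.33·350·t^-0.67 = 350·t^0.33/(42+t) gives 0.33(42+t) = t, so 0.67·t = 0.33×42.
t* = 0.33×42/0.67 = 20.69 s.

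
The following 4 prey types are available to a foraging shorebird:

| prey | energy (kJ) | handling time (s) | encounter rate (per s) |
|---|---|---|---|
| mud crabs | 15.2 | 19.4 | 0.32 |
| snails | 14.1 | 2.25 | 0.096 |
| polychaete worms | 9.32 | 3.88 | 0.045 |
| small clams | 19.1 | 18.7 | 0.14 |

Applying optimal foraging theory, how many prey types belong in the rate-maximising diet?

E/h in descending order: snails 6.27, polychaete worms 2.4, small clams 1.02, mud crabs 0.784 kJ/s. The optimal diet is the largest prefix of this list for which every included type satisfies E_i/h_i > R on the types above it.
Rate on top 1: 1.113. polychaete worms: 2.4 > 1.113 → include.
Rate on top 2: 1.275. small clams: 1.02 < 1.275 → exclude; stop.
Optimal diet: snails, polychaete worms — 2 of 4 types.

2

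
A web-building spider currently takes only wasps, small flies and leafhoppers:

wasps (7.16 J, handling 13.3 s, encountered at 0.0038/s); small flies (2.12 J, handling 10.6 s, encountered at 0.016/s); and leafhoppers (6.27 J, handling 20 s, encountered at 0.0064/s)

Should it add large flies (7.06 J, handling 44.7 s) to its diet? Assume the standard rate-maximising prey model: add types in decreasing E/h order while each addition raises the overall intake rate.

Yes

Intake rate on the current diet: R = (0.0038×7.16 + 0.016×2.12 + 0.0064×6.27) / (1 + 0.0038×13.3 + 0.016×10.6 + 0.0064×20) = 0.1013/1.348 = 0.07511 J/s.
Profitability of large flies: 7.06/44.7 = 0.1579 J/s.
Since 0.1579 > R, including large flies increases the long-run rate.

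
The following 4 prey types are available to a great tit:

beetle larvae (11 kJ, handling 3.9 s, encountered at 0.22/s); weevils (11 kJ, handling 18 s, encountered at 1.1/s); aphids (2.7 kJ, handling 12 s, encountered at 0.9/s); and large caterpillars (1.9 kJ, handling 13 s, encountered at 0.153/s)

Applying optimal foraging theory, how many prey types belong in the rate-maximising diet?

Rank by E/h (kJ/s): beetle larvae 2.82, weevils 0.611, aphids 0.225, large caterpillars 0.146. Include each in turn until the next type's E/h falls below the running intake rate.
Rate on top 1: 1.302. weevils: 0.611 < 1.302 → exclude; stop.
Optimal diet: beetle larvae — 1 of 4 types.

1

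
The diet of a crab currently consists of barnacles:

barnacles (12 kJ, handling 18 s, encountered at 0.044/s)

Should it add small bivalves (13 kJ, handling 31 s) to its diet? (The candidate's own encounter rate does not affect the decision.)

Yes

Intake rate on the current diet: R = (0.044×12) / (1 + 0.044×18) = 0.528/1.792 = 0.2946 kJ/s.
Profitability of small bivalves: 13/31 = 0.4194 kJ/s.
Since 0.4194 > R, including small bivalves increases the long-run rate.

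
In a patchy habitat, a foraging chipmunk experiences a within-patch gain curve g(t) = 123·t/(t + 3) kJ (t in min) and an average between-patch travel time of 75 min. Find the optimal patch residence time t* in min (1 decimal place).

Maximise g(t)/(T+t): set derivative to zero → g'(t)(T+t) = g(t).
g'(t) = 123·3/(t + 3)². Setting 123·3/(t+3)² = 123t/[(t+3)(75+t)] gives 3(75+t) = t(t+3), so t² = 3×75 = 225.
t* = √225 = 15 min.

15.0 min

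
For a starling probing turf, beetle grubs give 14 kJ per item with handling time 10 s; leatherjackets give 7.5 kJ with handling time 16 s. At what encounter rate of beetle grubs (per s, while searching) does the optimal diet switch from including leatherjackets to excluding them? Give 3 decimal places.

The zero-one rule: include leatherjackets iff E₂/h₂ > λE₁/(1+λh₁). Equality gives the switch point.
λE₁h₂ = E₂ + λE₂h₁ ⇒ λ = E₂/(E₁h₂ − E₂h₁) = 7.5/(224 − 75) = 0.05034 per s.

0.050 per s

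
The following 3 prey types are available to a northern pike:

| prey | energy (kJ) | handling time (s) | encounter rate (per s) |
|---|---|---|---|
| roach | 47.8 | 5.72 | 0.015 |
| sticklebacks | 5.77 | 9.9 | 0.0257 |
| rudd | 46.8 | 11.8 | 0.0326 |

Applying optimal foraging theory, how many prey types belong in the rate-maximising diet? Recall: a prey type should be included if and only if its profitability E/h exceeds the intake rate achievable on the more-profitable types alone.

2

Profitabilities (E/h, kJ/s): roach 8.36, rudd 3.97, sticklebacks 0.583. Add prey in this order while the next type's profitability exceeds the intake rate on those already taken.
Rate on top 1: 0.6603. rudd: 3.97 > 0.6603 → include.
Rate on top 2: 1.525. sticklebacks: 0.583 < 1.525 → exclude; stop.
Optimal diet: roach, rudd — 2 of 3 types.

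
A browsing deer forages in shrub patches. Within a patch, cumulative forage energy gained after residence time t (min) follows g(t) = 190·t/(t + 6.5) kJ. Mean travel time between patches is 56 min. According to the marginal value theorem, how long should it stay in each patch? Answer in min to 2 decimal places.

Optimal t* satisfies g'(t*) = g(t*)/(T + t*).
g'(t) = 190·6.5/(t + 6.5)². Setting 190·6.5/(t+6.5)² = 190t/[(t+6.5)(56+t)] gives 6.5(56+t) = t(t+6.5), so t² = 6.5×56 = 364.
t* = √364 = 19.08 min.

19.08 min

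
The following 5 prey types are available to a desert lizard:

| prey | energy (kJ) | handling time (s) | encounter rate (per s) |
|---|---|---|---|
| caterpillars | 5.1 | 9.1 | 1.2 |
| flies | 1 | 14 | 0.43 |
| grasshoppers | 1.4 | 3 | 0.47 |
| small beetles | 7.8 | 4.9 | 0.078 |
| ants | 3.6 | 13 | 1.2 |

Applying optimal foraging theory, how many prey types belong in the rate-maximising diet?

Profitabilities (E/h, kJ/s): small beetles 1.59, caterpillars 0.56, grasshoppers 0.467, ants 0.277, flies 0.0714. Add prey in this order while the next type's profitability exceeds the intake rate on those already taken.
Rate on top 1: 0.4402. caterpillars: 0.56 > 0.4402 → include.
Rate on top 2: 0.5469. grasshoppers: 0.467 < 0.5469 → exclude; stop.
Optimal diet: small beetles, caterpillars — 2 of 5 types.

2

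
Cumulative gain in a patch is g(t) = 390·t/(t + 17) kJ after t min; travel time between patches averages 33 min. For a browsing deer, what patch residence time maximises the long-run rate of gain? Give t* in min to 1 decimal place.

By the marginal value theorem, leave when the instantaneous gain rate g'(t) equals the habitat-wide average g(t)/(T + t).
g'(t) = 390·17/(t + 17)². Setting 390·17/(t+17)² = 390t/[(t+17)(33+t)] gives 17(33+t) = t(t+17), so t² = 17×33 = 561.
t* = √561 = 23.69 min.

23.7 min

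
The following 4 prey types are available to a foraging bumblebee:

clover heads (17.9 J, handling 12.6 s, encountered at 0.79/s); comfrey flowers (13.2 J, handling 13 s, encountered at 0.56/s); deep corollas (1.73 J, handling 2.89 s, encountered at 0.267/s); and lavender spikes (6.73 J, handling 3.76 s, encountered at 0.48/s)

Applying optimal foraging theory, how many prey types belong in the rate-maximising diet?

2

E/h in descending order: lavender spikes 1.79, clover heads 1.42, comfrey flowers 1.02, deep corollas 0.599 J/s. The optimal diet is the largest prefix of this list for which every included type satisfies E_i/h_i > R on the types above it.
Rate on top 1: 1.152. clover heads: 1.42 > 1.152 → include.
Rate on top 2: 1.362. comfrey flowers: 1.02 < 1.362 → exclude; stop.
Optimal diet: lavender spikes, clover heads — 2 of 4 types.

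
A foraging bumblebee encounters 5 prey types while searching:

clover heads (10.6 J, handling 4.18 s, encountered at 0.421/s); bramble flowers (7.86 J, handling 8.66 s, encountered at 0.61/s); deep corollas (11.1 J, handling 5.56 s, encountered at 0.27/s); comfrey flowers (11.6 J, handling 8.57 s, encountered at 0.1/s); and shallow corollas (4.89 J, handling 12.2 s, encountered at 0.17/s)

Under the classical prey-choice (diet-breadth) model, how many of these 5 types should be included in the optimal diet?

2

Profitabilities (E/h, J/s): clover heads 2.54, deep corollas 2, comfrey flowers 1.35, bramble flowers 0.908, shallow corollas 0.401. Add prey in this order while the next type's profitability exceeds the intake rate on those already taken.
Rate on top 1: 1.617. deep corollas: 2 > 1.617 → include.
Rate on top 2: 1.751. comfrey flowers: 1.35 < 1.751 → exclude; stop.
Optimal diet: clover heads, deep corollas — 2 of 5 types.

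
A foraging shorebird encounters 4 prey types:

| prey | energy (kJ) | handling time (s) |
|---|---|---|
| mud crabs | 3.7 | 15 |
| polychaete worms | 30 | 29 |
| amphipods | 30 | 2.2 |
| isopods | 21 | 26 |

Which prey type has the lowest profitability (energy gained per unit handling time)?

mud crabs

In descending order of E/h:
amphipods: 30/2.2 = 13.6 kJ/s
polychaete worms: 30/29 = 1.03 kJ/s
isopods: 21/26 = 0.808 kJ/s
mud crabs: 3.7/15 = 0.247 kJ/s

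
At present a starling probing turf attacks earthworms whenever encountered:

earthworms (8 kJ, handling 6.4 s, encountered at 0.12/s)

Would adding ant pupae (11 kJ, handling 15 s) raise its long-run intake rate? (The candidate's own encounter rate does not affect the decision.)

Yes

On earthworms alone, R = ΣλE/(1+Σλh) = 0.96/1.768 = 0.543 kJ/s.
Profitability of ant pupae: 11/15 = 0.7333 kJ/s.
Since 0.7333 > R, including ant pupae increases the long-run rate.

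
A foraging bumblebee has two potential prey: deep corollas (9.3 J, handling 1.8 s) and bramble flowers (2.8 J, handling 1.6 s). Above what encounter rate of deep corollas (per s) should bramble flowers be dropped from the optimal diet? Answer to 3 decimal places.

0.285 per s

At the threshold, the rate on deep corollas alone equals the profitability of bramble flowers: λ·9.3/(1 + λ·1.8) = 2.8/1.6 = 1.75.
Rearranging, λ(9.3 − 1.75×1.8) = 1.75, so λ = 1.75/6.15 = 0.2846 per s.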